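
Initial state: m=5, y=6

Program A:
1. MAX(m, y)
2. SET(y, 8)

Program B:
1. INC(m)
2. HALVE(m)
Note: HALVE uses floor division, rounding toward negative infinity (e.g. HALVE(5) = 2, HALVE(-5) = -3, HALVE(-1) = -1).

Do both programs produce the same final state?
No

Program A final state: m=6, y=8
Program B final state: m=3, y=6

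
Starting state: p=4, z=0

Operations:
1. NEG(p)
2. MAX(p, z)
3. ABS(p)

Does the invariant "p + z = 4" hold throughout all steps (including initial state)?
No, violated after step 1

The invariant is violated after step 1.

State at each step:
Initial: p=4, z=0
After step 1: p=-4, z=0
After step 2: p=0, z=0
After step 3: p=0, z=0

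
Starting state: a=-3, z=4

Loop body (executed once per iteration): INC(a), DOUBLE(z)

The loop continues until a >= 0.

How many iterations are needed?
3

Tracing iterations:
Initial: a=-3, z=4
After iteration 1: a=-2, z=8
After iteration 2: a=-1, z=16
After iteration 3: a=0, z=32
a >= 0 now holds, so the loop exits after 3 iterations.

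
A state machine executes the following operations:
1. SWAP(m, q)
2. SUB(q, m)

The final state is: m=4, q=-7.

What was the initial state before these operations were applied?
m=-3, q=4

Working backwards:
Final state: m=4, q=-7
Before step 2 (SUB(q, m)): m=4, q=-3
Before step 1 (SWAP(m, q)): m=-3, q=4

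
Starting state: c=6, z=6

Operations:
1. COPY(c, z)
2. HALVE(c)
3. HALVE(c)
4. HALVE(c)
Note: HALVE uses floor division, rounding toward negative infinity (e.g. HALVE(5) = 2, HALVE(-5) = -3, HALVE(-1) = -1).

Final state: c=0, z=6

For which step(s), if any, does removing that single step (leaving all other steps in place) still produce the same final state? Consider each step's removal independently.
Step(s) 1

Testing removal of each single step:
Without step 1: final = c=0, z=6 (same)
Without step 2: final = c=1, z=6 (different)
Without step 3: final = c=1, z=6 (different)
Without step 4: final = c=1, z=6 (different)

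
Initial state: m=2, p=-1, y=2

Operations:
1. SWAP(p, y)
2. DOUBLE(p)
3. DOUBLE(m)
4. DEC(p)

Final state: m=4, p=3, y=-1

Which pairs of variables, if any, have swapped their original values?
None

Comparing initial and final values:
p: -1 → 3
y: 2 → -1
m: 2 → 4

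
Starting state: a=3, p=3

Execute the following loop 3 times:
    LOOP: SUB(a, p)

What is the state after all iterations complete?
a=-6, p=3

Iteration trace:
Start: a=3, p=3
After iteration 1: a=0, p=3
After iteration 2: a=-3, p=3
After iteration 3: a=-6, p=3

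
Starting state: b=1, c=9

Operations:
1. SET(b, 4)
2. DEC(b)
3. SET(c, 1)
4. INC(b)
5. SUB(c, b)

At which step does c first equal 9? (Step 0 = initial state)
Step 0

Tracing c:
Initial: c = 9 ← first occurrence
After step 1: c = 9
After step 2: c = 9
After step 3: c = 1
After step 4: c = 1
After step 5: c = -3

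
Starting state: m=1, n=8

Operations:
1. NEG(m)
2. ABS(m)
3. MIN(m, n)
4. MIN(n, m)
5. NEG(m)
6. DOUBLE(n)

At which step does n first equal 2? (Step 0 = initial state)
Step 6

Tracing n:
Initial: n = 8
After step 1: n = 8
After step 2: n = 8
After step 3: n = 8
After step 4: n = 1
After step 5: n = 1
After step 6: n = 2 ← first occurrence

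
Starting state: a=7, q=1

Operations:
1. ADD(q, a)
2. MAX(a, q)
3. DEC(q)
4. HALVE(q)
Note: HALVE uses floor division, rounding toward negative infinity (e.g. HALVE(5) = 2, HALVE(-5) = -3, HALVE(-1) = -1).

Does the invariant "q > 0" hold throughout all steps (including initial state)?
Yes

The invariant holds at every step.

State at each step:
Initial: a=7, q=1
After step 1: a=7, q=8
After step 2: a=8, q=8
After step 3: a=8, q=7
After step 4: a=8, q=3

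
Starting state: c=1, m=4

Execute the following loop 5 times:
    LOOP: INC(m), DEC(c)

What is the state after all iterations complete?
c=-4, m=9

Iteration trace:
Start: c=1, m=4
After iteration 1: c=0, m=5
After iteration 2: c=-1, m=6
After iteration 3: c=-2, m=7
After iteration 4: c=-3, m=8
After iteration 5: c=-4, m=9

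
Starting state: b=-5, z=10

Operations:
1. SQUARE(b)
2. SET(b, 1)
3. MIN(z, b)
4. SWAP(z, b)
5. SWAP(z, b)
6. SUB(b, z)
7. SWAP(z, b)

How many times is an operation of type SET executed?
1

Counting SET operations:
Step 2: SET(b, 1) ← SET
Total: 1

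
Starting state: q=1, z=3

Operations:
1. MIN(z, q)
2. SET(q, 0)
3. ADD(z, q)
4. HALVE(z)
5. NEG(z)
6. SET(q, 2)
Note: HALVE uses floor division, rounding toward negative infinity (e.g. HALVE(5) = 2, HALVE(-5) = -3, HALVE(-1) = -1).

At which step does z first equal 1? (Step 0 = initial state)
Step 1

Tracing z:
Initial: z = 3
After step 1: z = 1 ← first occurrence
After step 2: z = 1
After step 3: z = 1
After step 4: z = 0
After step 5: z = 0
After step 6: z = 0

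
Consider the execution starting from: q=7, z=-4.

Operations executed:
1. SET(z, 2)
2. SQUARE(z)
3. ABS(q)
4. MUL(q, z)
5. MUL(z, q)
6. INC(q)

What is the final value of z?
z = 112

Tracing execution:
Step 1: SET(z, 2) → z = 2
Step 2: SQUARE(z) → z = 4
Step 3: ABS(q) → z = 4
Step 4: MUL(q, z) → z = 4
Step 5: MUL(z, q) → z = 112
Step 6: INC(q) → z = 112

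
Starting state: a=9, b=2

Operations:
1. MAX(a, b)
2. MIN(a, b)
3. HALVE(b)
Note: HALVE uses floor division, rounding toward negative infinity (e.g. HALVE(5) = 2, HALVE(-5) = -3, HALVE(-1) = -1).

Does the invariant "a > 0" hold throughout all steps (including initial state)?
Yes

The invariant holds at every step.

State at each step:
Initial: a=9, b=2
After step 1: a=9, b=2
After step 2: a=2, b=2
After step 3: a=2, b=1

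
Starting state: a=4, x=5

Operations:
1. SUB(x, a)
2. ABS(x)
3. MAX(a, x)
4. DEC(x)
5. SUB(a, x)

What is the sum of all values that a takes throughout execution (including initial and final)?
24

Values of a at each step:
Initial: a = 4
After step 1: a = 4
After step 2: a = 4
After step 3: a = 4
After step 4: a = 4
After step 5: a = 4
Sum = 4 + 4 + 4 + 4 + 4 + 4 = 24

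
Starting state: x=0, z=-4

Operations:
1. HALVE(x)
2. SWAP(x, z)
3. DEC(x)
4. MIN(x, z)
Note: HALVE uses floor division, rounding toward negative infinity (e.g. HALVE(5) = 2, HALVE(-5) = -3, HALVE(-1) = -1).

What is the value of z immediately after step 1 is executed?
z = -4

Tracing z through execution:
Initial: z = -4
After step 1 (HALVE(x)): z = -4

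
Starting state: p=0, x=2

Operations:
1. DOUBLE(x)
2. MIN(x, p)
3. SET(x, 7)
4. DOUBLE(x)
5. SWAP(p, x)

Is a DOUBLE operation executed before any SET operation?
Yes

First DOUBLE: step 1
First SET: step 3
Since 1 < 3, DOUBLE comes first.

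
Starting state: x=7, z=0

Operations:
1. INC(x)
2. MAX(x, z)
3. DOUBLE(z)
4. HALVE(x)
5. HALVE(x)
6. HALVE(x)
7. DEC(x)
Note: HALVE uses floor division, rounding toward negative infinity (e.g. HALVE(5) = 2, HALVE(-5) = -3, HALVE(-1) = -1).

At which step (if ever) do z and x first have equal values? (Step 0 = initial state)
Step 7

z and x first become equal after step 7.

Comparing values at each step:
Initial: z=0, x=7
After step 1: z=0, x=8
After step 2: z=0, x=8
After step 3: z=0, x=8
After step 4: z=0, x=4
After step 5: z=0, x=2
After step 6: z=0, x=1
After step 7: z=0, x=0 ← equal!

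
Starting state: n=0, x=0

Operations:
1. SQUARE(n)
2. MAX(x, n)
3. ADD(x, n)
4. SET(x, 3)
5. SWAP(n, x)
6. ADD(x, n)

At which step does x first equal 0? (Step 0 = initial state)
Step 0

Tracing x:
Initial: x = 0 ← first occurrence
After step 1: x = 0
After step 2: x = 0
After step 3: x = 0
After step 4: x = 3
After step 5: x = 0
After step 6: x = 3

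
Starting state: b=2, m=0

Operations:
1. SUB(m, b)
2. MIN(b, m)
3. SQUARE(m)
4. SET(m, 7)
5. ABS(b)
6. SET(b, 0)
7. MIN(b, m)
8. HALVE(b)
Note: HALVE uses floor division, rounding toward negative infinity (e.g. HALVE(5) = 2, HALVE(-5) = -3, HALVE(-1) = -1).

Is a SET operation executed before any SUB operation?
No

First SET: step 4
First SUB: step 1
Since 4 > 1, SUB comes first.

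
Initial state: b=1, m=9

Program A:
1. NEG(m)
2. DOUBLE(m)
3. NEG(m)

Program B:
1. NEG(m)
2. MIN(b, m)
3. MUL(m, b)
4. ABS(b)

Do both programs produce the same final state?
No

Program A final state: b=1, m=18
Program B final state: b=9, m=81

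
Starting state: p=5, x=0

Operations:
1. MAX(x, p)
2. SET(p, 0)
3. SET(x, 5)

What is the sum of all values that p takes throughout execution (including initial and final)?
10

Values of p at each step:
Initial: p = 5
After step 1: p = 5
After step 2: p = 0
After step 3: p = 0
Sum = 5 + 5 + 0 + 0 = 10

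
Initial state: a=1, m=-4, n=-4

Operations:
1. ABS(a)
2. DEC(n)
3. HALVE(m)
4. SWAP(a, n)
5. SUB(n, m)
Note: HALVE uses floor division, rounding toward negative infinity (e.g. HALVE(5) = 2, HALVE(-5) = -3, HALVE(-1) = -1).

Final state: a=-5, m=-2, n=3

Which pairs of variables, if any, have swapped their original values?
None

Comparing initial and final values:
m: -4 → -2
n: -4 → 3
a: 1 → -5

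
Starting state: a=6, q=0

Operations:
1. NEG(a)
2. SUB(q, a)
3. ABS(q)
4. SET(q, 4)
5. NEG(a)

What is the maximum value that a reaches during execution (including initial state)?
6

Values of a at each step:
Initial: a = 6 ← maximum
After step 1: a = -6
After step 2: a = -6
After step 3: a = -6
After step 4: a = -6
After step 5: a = 6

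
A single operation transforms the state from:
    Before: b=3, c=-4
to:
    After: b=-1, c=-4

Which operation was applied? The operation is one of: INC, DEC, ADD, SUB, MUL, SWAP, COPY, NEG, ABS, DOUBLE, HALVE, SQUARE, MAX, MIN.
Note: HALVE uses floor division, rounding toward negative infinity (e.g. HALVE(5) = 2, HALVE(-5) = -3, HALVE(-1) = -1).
ADD(b, c)

Analyzing the change:
Before: b=3, c=-4
After: b=-1, c=-4
Variable b changed from 3 to -1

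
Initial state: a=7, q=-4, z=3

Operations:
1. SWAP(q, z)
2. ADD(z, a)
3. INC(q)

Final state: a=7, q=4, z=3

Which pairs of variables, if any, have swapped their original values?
None

Comparing initial and final values:
q: -4 → 4
a: 7 → 7
z: 3 → 3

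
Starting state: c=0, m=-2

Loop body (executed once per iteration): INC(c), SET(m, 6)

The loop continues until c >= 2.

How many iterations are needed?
2

Tracing iterations:
Initial: c=0, m=-2
After iteration 1: c=1, m=6
After iteration 2: c=2, m=6
c >= 2 now holds, so the loop exits after 2 iterations.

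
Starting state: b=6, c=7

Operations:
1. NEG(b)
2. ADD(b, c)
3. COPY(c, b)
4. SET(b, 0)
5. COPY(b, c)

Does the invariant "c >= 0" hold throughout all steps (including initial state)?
Yes

The invariant holds at every step.

State at each step:
Initial: b=6, c=7
After step 1: b=-6, c=7
After step 2: b=1, c=7
After step 3: b=1, c=1
After step 4: b=0, c=1
After step 5: b=1, c=1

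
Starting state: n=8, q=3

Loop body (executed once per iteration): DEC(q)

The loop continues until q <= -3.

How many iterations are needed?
6

Tracing iterations:
Initial: n=8, q=3
After iteration 1: n=8, q=2
After iteration 2: n=8, q=1
After iteration 3: n=8, q=0
After iteration 4: n=8, q=-1
After iteration 5: n=8, q=-2
After iteration 6: n=8, q=-3
q <= -3 now holds, so the loop exits after 6 iterations.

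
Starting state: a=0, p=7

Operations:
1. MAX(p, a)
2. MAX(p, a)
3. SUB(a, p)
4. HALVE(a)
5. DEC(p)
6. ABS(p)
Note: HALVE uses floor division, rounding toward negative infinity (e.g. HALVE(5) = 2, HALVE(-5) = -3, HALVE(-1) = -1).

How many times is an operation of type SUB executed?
1

Counting SUB operations:
Step 3: SUB(a, p) ← SUB
Total: 1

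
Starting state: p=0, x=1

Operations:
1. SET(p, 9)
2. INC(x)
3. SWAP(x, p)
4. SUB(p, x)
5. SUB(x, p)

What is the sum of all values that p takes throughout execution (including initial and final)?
6

Values of p at each step:
Initial: p = 0
After step 1: p = 9
After step 2: p = 9
After step 3: p = 2
After step 4: p = -7
After step 5: p = -7
Sum = 0 + 9 + 9 + 2 + -7 + -7 = 6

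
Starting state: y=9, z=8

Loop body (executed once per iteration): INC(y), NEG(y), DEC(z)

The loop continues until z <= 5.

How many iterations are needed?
3

Tracing iterations:
Initial: y=9, z=8
After iteration 1: y=-10, z=7
After iteration 2: y=9, z=6
After iteration 3: y=-10, z=5
z <= 5 now holds, so the loop exits after 3 iterations.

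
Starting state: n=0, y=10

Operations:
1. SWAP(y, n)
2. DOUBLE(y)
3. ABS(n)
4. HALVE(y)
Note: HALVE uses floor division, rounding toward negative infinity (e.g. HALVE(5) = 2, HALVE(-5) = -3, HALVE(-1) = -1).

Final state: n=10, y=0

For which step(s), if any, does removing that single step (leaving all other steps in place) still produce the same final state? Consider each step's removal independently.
Step(s) 2, 3, 4

Testing removal of each single step:
Without step 1: final = n=0, y=10 (different)
Without step 2: final = n=10, y=0 (same)
Without step 3: final = n=10, y=0 (same)
Without step 4: final = n=10, y=0 (same)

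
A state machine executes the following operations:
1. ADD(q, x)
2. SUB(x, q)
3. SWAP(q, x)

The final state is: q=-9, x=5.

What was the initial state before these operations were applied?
q=9, x=-4

Working backwards:
Final state: q=-9, x=5
Before step 3 (SWAP(q, x)): q=5, x=-9
Before step 2 (SUB(x, q)): q=5, x=-4
Before step 1 (ADD(q, x)): q=9, x=-4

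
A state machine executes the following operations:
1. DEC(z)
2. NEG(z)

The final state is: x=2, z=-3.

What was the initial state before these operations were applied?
x=2, z=4

Working backwards:
Final state: x=2, z=-3
Before step 2 (NEG(z)): x=2, z=3
Before step 1 (DEC(z)): x=2, z=4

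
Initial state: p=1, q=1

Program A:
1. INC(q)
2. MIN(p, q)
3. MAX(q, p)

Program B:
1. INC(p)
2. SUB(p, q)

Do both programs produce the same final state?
No

Program A final state: p=1, q=2
Program B final state: p=1, q=1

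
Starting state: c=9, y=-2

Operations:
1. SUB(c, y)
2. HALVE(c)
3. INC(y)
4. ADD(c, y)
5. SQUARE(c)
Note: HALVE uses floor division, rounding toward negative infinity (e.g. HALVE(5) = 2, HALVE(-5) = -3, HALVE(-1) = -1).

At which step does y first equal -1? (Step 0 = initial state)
Step 3

Tracing y:
Initial: y = -2
After step 1: y = -2
After step 2: y = -2
After step 3: y = -1 ← first occurrence
After step 4: y = -1
After step 5: y = -1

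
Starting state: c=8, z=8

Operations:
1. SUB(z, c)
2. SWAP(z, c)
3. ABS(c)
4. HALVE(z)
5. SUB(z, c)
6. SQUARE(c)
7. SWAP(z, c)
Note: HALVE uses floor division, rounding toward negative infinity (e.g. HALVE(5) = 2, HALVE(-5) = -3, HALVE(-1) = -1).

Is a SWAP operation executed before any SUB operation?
No

First SWAP: step 2
First SUB: step 1
Since 2 > 1, SUB comes first.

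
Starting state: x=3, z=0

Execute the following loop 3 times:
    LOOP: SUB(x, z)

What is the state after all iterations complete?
x=3, z=0

Iteration trace:
Start: x=3, z=0
After iteration 1: x=3, z=0
After iteration 2: x=3, z=0
After iteration 3: x=3, z=0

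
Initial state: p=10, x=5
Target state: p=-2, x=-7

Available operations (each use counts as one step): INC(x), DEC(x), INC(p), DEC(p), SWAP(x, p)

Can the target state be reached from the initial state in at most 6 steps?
No

The target state cannot be reached within 6 steps.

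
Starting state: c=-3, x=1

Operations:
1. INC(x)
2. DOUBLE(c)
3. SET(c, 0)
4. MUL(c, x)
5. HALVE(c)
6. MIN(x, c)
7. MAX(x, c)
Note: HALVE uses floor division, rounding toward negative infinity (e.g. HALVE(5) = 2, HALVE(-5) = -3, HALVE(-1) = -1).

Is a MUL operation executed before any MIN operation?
Yes

First MUL: step 4
First MIN: step 6
Since 4 < 6, MUL comes first.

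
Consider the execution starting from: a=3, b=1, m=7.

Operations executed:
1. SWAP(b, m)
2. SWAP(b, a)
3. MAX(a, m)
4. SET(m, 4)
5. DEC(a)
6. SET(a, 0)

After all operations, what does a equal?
a = 0

Tracing execution:
Step 1: SWAP(b, m) → a = 3
Step 2: SWAP(b, a) → a = 7
Step 3: MAX(a, m) → a = 7
Step 4: SET(m, 4) → a = 7
Step 5: DEC(a) → a = 6
Step 6: SET(a, 0) → a = 0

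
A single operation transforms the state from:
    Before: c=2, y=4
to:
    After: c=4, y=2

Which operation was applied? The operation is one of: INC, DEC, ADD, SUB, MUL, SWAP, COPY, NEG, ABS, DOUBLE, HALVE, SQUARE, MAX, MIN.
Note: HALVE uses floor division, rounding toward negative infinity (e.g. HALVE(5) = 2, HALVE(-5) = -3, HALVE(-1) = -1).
SWAP(c, y)

Analyzing the change:
Before: c=2, y=4
After: c=4, y=2
Variable c changed from 2 to 4
Variable y changed from 4 to 2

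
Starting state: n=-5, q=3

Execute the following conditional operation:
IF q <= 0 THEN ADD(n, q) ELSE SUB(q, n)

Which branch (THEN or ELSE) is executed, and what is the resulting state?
Branch: ELSE, Final state: n=-5, q=8

Evaluating condition: q <= 0
q = 3
Condition is False, so ELSE branch executes
After SUB(q, n): n=-5, q=8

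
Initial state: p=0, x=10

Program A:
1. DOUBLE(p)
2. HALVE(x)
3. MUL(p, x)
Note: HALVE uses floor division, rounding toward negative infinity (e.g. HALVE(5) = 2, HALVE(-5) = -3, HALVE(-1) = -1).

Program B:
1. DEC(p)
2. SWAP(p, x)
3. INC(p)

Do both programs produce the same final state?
No

Program A final state: p=0, x=5
Program B final state: p=11, x=-1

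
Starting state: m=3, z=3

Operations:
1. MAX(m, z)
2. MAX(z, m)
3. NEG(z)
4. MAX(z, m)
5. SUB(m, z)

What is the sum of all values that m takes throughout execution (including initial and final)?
15

Values of m at each step:
Initial: m = 3
After step 1: m = 3
After step 2: m = 3
After step 3: m = 3
After step 4: m = 3
After step 5: m = 0
Sum = 3 + 3 + 3 + 3 + 3 + 0 = 15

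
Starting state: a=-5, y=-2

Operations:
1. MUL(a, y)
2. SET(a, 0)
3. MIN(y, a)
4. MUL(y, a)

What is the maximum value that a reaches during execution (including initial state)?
10

Values of a at each step:
Initial: a = -5
After step 1: a = 10 ← maximum
After step 2: a = 0
After step 3: a = 0
After step 4: a = 0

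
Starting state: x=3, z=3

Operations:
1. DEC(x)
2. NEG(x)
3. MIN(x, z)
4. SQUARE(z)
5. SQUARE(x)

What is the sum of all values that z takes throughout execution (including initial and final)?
30

Values of z at each step:
Initial: z = 3
After step 1: z = 3
After step 2: z = 3
After step 3: z = 3
After step 4: z = 9
After step 5: z = 9
Sum = 3 + 3 + 3 + 3 + 9 + 9 = 30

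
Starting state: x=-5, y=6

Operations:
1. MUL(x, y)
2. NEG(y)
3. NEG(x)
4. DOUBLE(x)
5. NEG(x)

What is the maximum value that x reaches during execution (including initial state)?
60

Values of x at each step:
Initial: x = -5
After step 1: x = -30
After step 2: x = -30
After step 3: x = 30
After step 4: x = 60 ← maximum
After step 5: x = -60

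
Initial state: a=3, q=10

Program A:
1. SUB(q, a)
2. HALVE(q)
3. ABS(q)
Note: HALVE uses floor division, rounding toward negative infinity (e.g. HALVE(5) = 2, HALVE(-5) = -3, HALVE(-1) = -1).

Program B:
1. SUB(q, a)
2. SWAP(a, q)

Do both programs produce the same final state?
No

Program A final state: a=3, q=3
Program B final state: a=7, q=3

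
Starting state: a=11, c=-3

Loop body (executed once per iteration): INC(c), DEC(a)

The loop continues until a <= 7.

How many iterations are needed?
4

Tracing iterations:
Initial: a=11, c=-3
After iteration 1: a=10, c=-2
After iteration 2: a=9, c=-1
After iteration 3: a=8, c=0
After iteration 4: a=7, c=1
a <= 7 now holds, so the loop exits after 4 iterations.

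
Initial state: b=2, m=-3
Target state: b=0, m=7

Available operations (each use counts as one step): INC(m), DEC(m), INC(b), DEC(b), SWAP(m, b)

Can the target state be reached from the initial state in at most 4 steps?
No

The target state cannot be reached within 4 steps.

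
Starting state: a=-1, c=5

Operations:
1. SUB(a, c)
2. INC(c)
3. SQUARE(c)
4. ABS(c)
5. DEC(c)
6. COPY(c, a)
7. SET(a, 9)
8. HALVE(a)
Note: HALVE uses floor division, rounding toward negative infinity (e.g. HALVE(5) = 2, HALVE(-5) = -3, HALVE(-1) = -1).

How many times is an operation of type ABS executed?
1

Counting ABS operations:
Step 4: ABS(c) ← ABS
Total: 1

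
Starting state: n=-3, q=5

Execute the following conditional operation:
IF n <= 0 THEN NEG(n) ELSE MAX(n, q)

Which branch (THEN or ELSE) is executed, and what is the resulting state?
Branch: THEN, Final state: n=3, q=5

Evaluating condition: n <= 0
n = -3
Condition is True, so THEN branch executes
After NEG(n): n=3, q=5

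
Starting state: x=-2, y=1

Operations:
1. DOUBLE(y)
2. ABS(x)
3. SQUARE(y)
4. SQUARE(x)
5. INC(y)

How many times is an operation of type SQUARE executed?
2

Counting SQUARE operations:
Step 3: SQUARE(y) ← SQUARE
Step 4: SQUARE(x) ← SQUARE
Total: 2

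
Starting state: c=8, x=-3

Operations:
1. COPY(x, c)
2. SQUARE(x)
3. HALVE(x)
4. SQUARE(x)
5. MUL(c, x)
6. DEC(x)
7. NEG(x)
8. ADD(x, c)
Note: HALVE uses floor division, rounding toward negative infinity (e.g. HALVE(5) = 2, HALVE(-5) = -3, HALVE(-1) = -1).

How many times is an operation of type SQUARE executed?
2

Counting SQUARE operations:
Step 2: SQUARE(x) ← SQUARE
Step 4: SQUARE(x) ← SQUARE
Total: 2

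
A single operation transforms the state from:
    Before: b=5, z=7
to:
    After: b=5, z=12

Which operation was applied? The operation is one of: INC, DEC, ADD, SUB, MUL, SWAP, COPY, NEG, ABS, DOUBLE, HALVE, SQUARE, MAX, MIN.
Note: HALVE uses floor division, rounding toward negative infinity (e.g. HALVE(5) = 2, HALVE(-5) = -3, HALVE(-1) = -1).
ADD(z, b)

Analyzing the change:
Before: b=5, z=7
After: b=5, z=12
Variable z changed from 7 to 12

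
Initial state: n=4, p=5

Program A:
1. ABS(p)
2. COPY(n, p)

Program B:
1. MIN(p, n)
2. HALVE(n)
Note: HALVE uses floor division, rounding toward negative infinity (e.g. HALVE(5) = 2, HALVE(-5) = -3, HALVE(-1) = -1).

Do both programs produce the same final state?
No

Program A final state: n=5, p=5
Program B final state: n=2, p=4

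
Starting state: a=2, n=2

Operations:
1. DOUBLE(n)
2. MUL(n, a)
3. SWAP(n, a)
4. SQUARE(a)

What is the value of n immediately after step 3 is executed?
n = 2

Tracing n through execution:
Initial: n = 2
After step 1 (DOUBLE(n)): n = 4
After step 2 (MUL(n, a)): n = 8
After step 3 (SWAP(n, a)): n = 2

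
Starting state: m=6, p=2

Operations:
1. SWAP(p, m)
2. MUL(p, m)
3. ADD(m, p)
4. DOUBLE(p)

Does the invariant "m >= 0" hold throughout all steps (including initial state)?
Yes

The invariant holds at every step.

State at each step:
Initial: m=6, p=2
After step 1: m=2, p=6
After step 2: m=2, p=12
After step 3: m=14, p=12
After step 4: m=14, p=24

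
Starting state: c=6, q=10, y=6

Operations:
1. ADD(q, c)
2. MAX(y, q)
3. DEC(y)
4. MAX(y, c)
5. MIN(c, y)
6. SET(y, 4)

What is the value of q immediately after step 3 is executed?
q = 16

Tracing q through execution:
Initial: q = 10
After step 1 (ADD(q, c)): q = 16
After step 2 (MAX(y, q)): q = 16
After step 3 (DEC(y)): q = 16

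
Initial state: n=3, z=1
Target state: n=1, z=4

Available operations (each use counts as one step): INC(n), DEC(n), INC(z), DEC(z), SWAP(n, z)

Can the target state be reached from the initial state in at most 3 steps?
Yes

Path (2 steps): INC(n) → SWAP(n, z)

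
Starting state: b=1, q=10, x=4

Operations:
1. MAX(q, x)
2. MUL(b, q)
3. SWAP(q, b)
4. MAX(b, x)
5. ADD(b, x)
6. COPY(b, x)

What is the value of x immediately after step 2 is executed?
x = 4

Tracing x through execution:
Initial: x = 4
After step 1 (MAX(q, x)): x = 4
After step 2 (MUL(b, q)): x = 4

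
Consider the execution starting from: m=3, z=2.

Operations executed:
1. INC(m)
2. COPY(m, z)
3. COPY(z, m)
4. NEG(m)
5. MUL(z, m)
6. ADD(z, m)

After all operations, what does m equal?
m = -2

Tracing execution:
Step 1: INC(m) → m = 4
Step 2: COPY(m, z) → m = 2
Step 3: COPY(z, m) → m = 2
Step 4: NEG(m) → m = -2
Step 5: MUL(z, m) → m = -2
Step 6: ADD(z, m) → m = -2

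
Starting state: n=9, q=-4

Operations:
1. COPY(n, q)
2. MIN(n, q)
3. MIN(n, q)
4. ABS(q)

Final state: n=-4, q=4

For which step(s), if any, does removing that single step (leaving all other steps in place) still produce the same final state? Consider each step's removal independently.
Step(s) 1, 2, 3

Testing removal of each single step:
Without step 1: final = n=-4, q=4 (same)
Without step 2: final = n=-4, q=4 (same)
Without step 3: final = n=-4, q=4 (same)
Without step 4: final = n=-4, q=-4 (different)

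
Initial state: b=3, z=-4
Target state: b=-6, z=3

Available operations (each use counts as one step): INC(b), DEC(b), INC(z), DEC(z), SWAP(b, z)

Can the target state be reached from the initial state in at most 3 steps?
Yes

Path (3 steps): DEC(z) → DEC(z) → SWAP(b, z)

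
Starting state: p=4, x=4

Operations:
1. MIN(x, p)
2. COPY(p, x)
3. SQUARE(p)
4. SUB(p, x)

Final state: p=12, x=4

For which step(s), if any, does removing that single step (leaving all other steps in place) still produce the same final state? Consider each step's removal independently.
Step(s) 1, 2

Testing removal of each single step:
Without step 1: final = p=12, x=4 (same)
Without step 2: final = p=12, x=4 (same)
Without step 3: final = p=0, x=4 (different)
Without step 4: final = p=16, x=4 (different)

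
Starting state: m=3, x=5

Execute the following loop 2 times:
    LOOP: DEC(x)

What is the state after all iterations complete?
m=3, x=3

Iteration trace:
Start: m=3, x=5
After iteration 1: m=3, x=4
After iteration 2: m=3, x=3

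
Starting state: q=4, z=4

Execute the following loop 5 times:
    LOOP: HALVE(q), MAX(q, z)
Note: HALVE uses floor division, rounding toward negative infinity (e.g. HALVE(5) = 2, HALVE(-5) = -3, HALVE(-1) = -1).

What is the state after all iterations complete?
q=4, z=4

Iteration trace:
Start: q=4, z=4
After iteration 1: q=4, z=4
After iteration 2: q=4, z=4
After iteration 3: q=4, z=4
After iteration 4: q=4, z=4
After iteration 5: q=4, z=4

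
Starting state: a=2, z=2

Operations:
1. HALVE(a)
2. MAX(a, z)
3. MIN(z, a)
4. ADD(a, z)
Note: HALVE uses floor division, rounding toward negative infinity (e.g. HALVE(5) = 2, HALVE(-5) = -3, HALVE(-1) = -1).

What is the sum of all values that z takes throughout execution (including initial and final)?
10

Values of z at each step:
Initial: z = 2
After step 1: z = 2
After step 2: z = 2
After step 3: z = 2
After step 4: z = 2
Sum = 2 + 2 + 2 + 2 + 2 = 10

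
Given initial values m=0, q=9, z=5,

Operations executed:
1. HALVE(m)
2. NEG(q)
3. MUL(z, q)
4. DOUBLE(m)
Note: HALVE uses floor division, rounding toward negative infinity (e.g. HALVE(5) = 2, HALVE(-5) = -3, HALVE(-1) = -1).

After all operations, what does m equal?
m = 0

Tracing execution:
Step 1: HALVE(m) → m = 0
Step 2: NEG(q) → m = 0
Step 3: MUL(z, q) → m = 0
Step 4: DOUBLE(m) → m = 0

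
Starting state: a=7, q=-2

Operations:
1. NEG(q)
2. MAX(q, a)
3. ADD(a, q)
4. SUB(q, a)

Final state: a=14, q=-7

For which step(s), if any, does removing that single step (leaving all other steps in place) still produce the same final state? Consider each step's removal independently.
Step(s) 1

Testing removal of each single step:
Without step 1: final = a=14, q=-7 (same)
Without step 2: final = a=9, q=-7 (different)
Without step 3: final = a=7, q=0 (different)
Without step 4: final = a=14, q=7 (different)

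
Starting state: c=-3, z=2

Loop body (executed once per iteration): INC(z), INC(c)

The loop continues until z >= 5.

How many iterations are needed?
3

Tracing iterations:
Initial: c=-3, z=2
After iteration 1: c=-2, z=3
After iteration 2: c=-1, z=4
After iteration 3: c=0, z=5
z >= 5 now holds, so the loop exits after 3 iterations.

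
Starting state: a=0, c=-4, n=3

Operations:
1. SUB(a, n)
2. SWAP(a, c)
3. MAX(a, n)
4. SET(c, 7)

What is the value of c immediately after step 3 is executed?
c = -3

Tracing c through execution:
Initial: c = -4
After step 1 (SUB(a, n)): c = -4
After step 2 (SWAP(a, c)): c = -3
After step 3 (MAX(a, n)): c = -3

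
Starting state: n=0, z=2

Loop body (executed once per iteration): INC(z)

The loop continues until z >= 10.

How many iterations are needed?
8

Tracing iterations:
Initial: n=0, z=2
After iteration 1: n=0, z=3
After iteration 2: n=0, z=4
After iteration 3: n=0, z=5
After iteration 4: n=0, z=6
After iteration 5: n=0, z=7
After iteration 6: n=0, z=8
After iteration 7: n=0, z=9
After iteration 8: n=0, z=10
z >= 10 now holds, so the loop exits after 8 iterations.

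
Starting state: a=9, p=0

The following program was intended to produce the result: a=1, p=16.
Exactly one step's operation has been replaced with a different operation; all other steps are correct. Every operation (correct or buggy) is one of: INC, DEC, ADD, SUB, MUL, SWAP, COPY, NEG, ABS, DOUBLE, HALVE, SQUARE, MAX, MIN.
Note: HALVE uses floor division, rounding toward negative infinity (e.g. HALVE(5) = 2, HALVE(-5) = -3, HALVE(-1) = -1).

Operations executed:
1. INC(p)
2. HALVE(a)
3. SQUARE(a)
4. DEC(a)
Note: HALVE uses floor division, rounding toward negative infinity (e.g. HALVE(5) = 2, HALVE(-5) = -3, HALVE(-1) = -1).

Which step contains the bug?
Step 4

Trace with buggy code:
Initial: a=9, p=0
After step 1: a=9, p=1
After step 2: a=4, p=1
After step 3: a=16, p=1
After step 4: a=15, p=1
Actual final a=15, p=1 ≠ expected a=1, p=16.
Step 4 is the only position where a single-operation replacement can produce the expected result.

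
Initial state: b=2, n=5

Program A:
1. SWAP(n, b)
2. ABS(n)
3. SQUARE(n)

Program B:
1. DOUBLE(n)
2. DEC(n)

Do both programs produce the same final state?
No

Program A final state: b=5, n=4
Program B final state: b=2, n=9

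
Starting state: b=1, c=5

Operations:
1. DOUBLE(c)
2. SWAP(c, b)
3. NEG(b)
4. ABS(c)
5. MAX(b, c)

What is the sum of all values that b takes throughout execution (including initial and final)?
-7

Values of b at each step:
Initial: b = 1
After step 1: b = 1
After step 2: b = 10
After step 3: b = -10
After step 4: b = -10
After step 5: b = 1
Sum = 1 + 1 + 10 + -10 + -10 + 1 = -7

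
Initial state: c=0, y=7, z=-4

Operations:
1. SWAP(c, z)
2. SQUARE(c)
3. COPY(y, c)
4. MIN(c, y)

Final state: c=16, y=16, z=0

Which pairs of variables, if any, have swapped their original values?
None

Comparing initial and final values:
y: 7 → 16
c: 0 → 16
z: -4 → 0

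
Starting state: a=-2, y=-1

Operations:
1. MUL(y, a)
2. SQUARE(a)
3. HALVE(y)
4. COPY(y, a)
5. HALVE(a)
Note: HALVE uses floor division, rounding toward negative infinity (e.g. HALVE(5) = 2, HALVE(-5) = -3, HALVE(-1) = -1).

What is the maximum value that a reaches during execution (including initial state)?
4

Values of a at each step:
Initial: a = -2
After step 1: a = -2
After step 2: a = 4 ← maximum
After step 3: a = 4
After step 4: a = 4
After step 5: a = 2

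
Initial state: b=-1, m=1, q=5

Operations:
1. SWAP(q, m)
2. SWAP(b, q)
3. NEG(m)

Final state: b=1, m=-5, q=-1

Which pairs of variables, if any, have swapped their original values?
None

Comparing initial and final values:
m: 1 → -5
b: -1 → 1
q: 5 → -1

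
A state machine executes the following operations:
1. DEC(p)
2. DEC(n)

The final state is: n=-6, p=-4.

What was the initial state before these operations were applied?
n=-5, p=-3

Working backwards:
Final state: n=-6, p=-4
Before step 2 (DEC(n)): n=-5, p=-4
Before step 1 (DEC(p)): n=-5, p=-3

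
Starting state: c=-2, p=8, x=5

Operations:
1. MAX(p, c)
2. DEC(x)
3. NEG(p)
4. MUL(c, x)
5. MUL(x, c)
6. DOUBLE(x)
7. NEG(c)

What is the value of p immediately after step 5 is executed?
p = -8

Tracing p through execution:
Initial: p = 8
After step 1 (MAX(p, c)): p = 8
After step 2 (DEC(x)): p = 8
After step 3 (NEG(p)): p = -8
After step 4 (MUL(c, x)): p = -8
After step 5 (MUL(x, c)): p = -8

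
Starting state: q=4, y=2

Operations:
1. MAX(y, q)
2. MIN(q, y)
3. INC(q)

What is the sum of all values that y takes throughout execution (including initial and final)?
14

Values of y at each step:
Initial: y = 2
After step 1: y = 4
After step 2: y = 4
After step 3: y = 4
Sum = 2 + 4 + 4 + 4 = 14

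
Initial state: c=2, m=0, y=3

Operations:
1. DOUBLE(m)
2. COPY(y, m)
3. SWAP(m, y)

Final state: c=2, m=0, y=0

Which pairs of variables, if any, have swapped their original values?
None

Comparing initial and final values:
y: 3 → 0
m: 0 → 0
c: 2 → 2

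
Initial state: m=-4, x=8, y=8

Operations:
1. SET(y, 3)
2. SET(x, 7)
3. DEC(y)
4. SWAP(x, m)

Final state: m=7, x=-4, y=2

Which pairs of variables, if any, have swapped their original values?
None

Comparing initial and final values:
y: 8 → 2
m: -4 → 7
x: 8 → -4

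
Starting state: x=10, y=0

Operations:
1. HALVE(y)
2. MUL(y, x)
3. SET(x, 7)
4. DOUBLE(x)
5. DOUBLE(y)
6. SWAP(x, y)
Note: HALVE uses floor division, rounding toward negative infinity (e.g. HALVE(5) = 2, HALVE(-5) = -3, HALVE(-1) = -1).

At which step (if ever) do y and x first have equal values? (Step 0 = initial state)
Never

y and x never become equal during execution.

Comparing values at each step:
Initial: y=0, x=10
After step 1: y=0, x=10
After step 2: y=0, x=10
After step 3: y=0, x=7
After step 4: y=0, x=14
After step 5: y=0, x=14
After step 6: y=14, x=0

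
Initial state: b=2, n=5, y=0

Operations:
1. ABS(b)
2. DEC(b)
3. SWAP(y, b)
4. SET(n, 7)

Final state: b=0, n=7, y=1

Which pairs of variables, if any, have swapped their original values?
None

Comparing initial and final values:
n: 5 → 7
y: 0 → 1
b: 2 → 0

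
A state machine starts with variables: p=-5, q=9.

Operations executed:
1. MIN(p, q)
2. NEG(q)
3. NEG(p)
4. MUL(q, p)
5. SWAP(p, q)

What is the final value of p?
p = -45

Tracing execution:
Step 1: MIN(p, q) → p = -5
Step 2: NEG(q) → p = -5
Step 3: NEG(p) → p = 5
Step 4: MUL(q, p) → p = 5
Step 5: SWAP(p, q) → p = -45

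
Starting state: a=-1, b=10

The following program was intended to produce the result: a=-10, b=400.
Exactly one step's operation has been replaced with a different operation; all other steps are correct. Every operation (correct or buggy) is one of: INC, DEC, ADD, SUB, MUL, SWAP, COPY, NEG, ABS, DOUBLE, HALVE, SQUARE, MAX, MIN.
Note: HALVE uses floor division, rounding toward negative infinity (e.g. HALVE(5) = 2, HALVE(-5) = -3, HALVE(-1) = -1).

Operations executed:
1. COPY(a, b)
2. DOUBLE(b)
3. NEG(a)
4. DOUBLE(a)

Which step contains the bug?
Step 4

Trace with buggy code:
Initial: a=-1, b=10
After step 1: a=10, b=10
After step 2: a=10, b=20
After step 3: a=-10, b=20
After step 4: a=-20, b=20
Actual final a=-20, b=20 ≠ expected a=-10, b=400.
Step 4 is the only position where a single-operation replacement can produce the expected result.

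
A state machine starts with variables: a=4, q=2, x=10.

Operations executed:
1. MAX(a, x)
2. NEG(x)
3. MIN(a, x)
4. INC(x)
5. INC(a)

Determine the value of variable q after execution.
q = 2

Tracing execution:
Step 1: MAX(a, x) → q = 2
Step 2: NEG(x) → q = 2
Step 3: MIN(a, x) → q = 2
Step 4: INC(x) → q = 2
Step 5: INC(a) → q = 2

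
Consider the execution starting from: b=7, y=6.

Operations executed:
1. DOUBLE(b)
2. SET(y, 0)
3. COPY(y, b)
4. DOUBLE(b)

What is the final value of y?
y = 14

Tracing execution:
Step 1: DOUBLE(b) → y = 6
Step 2: SET(y, 0) → y = 0
Step 3: COPY(y, b) → y = 14
Step 4: DOUBLE(b) → y = 14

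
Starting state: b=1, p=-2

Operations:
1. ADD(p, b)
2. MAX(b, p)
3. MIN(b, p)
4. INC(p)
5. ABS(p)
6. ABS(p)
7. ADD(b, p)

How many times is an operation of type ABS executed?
2

Counting ABS operations:
Step 5: ABS(p) ← ABS
Step 6: ABS(p) ← ABS
Total: 2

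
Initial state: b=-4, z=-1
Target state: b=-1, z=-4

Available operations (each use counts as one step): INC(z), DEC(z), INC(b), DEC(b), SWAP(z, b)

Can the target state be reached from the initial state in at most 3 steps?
Yes

Path (1 step): SWAP(z, b)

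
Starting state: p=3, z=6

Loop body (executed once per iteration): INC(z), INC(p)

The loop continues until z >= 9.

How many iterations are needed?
3

Tracing iterations:
Initial: p=3, z=6
After iteration 1: p=4, z=7
After iteration 2: p=5, z=8
After iteration 3: p=6, z=9
z >= 9 now holds, so the loop exits after 3 iterations.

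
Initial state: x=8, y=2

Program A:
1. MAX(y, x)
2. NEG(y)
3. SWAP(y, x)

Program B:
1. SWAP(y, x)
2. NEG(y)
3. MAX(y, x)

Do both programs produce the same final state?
No

Program A final state: x=-8, y=8
Program B final state: x=2, y=2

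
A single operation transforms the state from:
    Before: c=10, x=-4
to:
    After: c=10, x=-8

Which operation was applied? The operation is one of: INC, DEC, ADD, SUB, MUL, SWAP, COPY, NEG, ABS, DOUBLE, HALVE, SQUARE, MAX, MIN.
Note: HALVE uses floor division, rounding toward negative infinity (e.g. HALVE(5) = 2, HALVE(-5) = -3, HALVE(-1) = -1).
DOUBLE(x)

Analyzing the change:
Before: c=10, x=-4
After: c=10, x=-8
Variable x changed from -4 to -8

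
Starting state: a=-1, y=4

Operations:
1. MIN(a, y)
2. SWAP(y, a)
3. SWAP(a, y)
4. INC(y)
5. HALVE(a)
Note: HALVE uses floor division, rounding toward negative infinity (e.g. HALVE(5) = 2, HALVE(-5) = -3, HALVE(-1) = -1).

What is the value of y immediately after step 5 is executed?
y = 5

Tracing y through execution:
Initial: y = 4
After step 1 (MIN(a, y)): y = 4
After step 2 (SWAP(y, a)): y = -1
After step 3 (SWAP(a, y)): y = 4
After step 4 (INC(y)): y = 5
After step 5 (HALVE(a)): y = 5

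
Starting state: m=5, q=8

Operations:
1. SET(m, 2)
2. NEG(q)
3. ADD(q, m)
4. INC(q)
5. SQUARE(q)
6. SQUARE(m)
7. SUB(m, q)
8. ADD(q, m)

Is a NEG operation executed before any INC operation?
Yes

First NEG: step 2
First INC: step 4
Since 2 < 4, NEG comes first.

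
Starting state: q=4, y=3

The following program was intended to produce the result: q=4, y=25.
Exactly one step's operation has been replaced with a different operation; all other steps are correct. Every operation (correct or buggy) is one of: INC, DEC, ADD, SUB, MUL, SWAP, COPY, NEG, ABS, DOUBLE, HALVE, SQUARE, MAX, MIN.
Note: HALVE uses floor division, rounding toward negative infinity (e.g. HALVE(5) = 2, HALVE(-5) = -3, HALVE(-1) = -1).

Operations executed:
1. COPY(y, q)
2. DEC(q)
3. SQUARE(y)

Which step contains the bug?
Step 2

Trace with buggy code:
Initial: q=4, y=3
After step 1: q=4, y=4
After step 2: q=3, y=4
After step 3: q=3, y=16
Actual final q=3, y=16 ≠ expected q=4, y=25.
Step 2 is the only position where a single-operation replacement can produce the expected result.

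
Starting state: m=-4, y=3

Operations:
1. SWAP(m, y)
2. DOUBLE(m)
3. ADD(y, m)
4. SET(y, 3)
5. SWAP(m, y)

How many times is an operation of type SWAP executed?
2

Counting SWAP operations:
Step 1: SWAP(m, y) ← SWAP
Step 5: SWAP(m, y) ← SWAP
Total: 2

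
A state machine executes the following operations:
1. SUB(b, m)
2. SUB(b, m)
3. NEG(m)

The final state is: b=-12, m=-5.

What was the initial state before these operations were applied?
b=-2, m=5

Working backwards:
Final state: b=-12, m=-5
Before step 3 (NEG(m)): b=-12, m=5
Before step 2 (SUB(b, m)): b=-7, m=5
Before step 1 (SUB(b, m)): b=-2, m=5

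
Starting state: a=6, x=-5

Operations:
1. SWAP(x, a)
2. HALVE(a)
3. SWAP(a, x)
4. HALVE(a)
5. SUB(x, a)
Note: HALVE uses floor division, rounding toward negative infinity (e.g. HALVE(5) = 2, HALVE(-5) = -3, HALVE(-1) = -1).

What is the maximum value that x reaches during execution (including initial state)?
6

Values of x at each step:
Initial: x = -5
After step 1: x = 6 ← maximum
After step 2: x = 6
After step 3: x = -3
After step 4: x = -3
After step 5: x = -6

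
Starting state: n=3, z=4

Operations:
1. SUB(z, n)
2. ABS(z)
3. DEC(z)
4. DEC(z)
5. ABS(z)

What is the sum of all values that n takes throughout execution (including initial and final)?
18

Values of n at each step:
Initial: n = 3
After step 1: n = 3
After step 2: n = 3
After step 3: n = 3
After step 4: n = 3
After step 5: n = 3
Sum = 3 + 3 + 3 + 3 + 3 + 3 = 18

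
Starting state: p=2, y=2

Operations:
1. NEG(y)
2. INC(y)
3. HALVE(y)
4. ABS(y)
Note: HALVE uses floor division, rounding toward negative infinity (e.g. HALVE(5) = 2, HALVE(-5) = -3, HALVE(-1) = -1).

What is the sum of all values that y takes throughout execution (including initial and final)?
-1

Values of y at each step:
Initial: y = 2
After step 1: y = -2
After step 2: y = -1
After step 3: y = -1
After step 4: y = 1
Sum = 2 + -2 + -1 + -1 + 1 = -1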